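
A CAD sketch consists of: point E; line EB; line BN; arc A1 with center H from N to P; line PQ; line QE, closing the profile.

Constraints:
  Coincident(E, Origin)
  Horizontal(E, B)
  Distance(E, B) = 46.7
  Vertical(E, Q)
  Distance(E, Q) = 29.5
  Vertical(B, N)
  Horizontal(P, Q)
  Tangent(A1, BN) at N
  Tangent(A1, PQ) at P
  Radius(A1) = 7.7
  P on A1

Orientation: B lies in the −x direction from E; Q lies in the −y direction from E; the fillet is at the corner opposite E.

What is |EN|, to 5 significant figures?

51.538

E is at the origin; E and B share the same y with |EB| = 46.7 and B on the −x side, so B = (-46.700, 0.0000). E and Q share the same x with |EQ| = 29.5 and Q on the −y side, so Q = (0.0000, -29.500). The virtual corner opposite E is at (-46.700, -29.500). A1 meets BN tangentially, so HN is at right angles to BN and A1 meets PQ tangentially, so HP is at right angles to PQ, with radius 7.7, so the center H sits 7.7 in from both sides at H = (-39.000, -21.800). That places the tangent points at N = (-46.700, -21.800) on BN and P = (-39.000, -29.500) on PQ. Then |EN| = |N − E| = 51.538.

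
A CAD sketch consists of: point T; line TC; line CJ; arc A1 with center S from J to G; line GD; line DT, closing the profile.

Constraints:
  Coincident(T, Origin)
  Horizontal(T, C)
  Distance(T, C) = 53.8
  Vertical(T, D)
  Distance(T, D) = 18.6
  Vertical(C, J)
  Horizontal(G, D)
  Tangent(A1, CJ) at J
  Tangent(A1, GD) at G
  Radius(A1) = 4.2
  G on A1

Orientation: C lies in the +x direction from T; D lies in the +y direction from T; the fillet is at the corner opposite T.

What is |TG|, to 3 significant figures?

53.0

T is at the origin; T and C share the same y with |TC| = 53.8 and C on the +x side, so C = (53.8, 0.00). T and D share the same x with |TD| = 18.6 and D on the +y side, so D = (0.00, 18.6). The virtual corner opposite T is at (53.8, 18.6). Tangency of A1 to CJ means the radius SJ is perpendicular to CJ and A1 meets GD tangentially, so SG is at right angles to GD, with radius 4.2, so the center S sits 4.2 in from both sides at S = (49.6, 14.4). That places the tangent points at J = (53.8, 14.4) on CJ and G = (49.6, 18.6) on GD. Then |TG| = |G − T| = 53.0.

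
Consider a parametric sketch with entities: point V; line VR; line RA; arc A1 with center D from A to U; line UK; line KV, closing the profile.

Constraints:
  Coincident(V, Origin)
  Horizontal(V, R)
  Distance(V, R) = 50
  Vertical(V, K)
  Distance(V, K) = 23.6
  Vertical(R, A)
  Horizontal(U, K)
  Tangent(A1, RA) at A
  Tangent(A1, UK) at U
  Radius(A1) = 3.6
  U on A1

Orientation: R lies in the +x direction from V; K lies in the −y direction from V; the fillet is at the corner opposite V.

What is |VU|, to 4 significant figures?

52.06

The virtual corner opposite V is at (50.00, -23.60). The tangent condition forces DA to be normal to RA and tangency of A1 to UK means the radius DU is perpendicular to UK, with radius 3.6, so the center D sits 3.6 in from both sides at D = (46.40, -20.00). That places the tangent points at A = (50.00, -20.00) on RA and U = (46.40, -23.60) on UK. Then |VU| = |U − V| = 52.06.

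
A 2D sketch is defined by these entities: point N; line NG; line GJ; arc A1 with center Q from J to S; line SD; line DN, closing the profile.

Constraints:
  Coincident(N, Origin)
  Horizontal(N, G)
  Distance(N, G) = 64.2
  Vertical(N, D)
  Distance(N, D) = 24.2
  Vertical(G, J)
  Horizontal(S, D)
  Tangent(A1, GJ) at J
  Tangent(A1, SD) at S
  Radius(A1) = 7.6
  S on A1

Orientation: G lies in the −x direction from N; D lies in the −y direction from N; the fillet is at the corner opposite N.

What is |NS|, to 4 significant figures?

61.56

The virtual corner opposite N is at (-64.20, -24.20). The tangent condition forces QJ to be normal to GJ and the tangent condition forces QS to be normal to SD, with radius 7.6, so the center Q sits 7.6 in from both sides at Q = (-56.60, -16.60). That places the tangent points at J = (-64.20, -16.60) on GJ and S = (-56.60, -24.20) on SD. Then |NS| = |S − N| = 61.56.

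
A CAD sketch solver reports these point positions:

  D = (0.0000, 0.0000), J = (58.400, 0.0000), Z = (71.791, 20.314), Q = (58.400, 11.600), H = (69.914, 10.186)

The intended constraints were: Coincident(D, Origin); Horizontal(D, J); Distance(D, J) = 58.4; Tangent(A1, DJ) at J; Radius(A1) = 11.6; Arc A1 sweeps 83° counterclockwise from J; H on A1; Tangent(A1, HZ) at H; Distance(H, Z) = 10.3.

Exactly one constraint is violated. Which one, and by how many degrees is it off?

Tangent(A1, HZ) at H — off by 3.50°.

D = (0.00, 0.00) ✓; D.y = 0.00, J.y = 0.00 ✓; |DJ| = 58.40 ✓; ∠(QJ, JD) = 90.00° ✓; |QJ| = 11.60 ✓; bearing(Q→H) − bearing(Q→J) = 83.00° ✓; |QH| = 11.60 ✓; ∠(QH, HZ) = 93.50° ✗; |HZ| = 10.30 ✓.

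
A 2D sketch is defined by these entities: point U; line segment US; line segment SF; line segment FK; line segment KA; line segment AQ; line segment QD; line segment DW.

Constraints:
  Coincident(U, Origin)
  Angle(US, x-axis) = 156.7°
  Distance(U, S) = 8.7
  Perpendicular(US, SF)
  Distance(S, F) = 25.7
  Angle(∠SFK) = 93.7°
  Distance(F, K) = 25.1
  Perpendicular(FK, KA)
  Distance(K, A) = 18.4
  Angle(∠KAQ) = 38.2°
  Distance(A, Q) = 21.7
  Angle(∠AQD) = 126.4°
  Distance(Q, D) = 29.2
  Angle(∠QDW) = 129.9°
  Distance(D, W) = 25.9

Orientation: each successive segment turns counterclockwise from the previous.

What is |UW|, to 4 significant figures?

73.21

U is at the origin; US runs at 156.7° with length 8.7, so S = (-7.990, 3.441). US is perpendicular to SF, so SF runs at -113.3°; with |SF| = 25.7, F = (-18.16, -20.16). ∠SFK = 93.7° gives FK at -27.00° from the x-axis; with |FK| = 25.1, K = (4.208, -31.56). The perpendicularity gives KA at right angles to FK, so KA runs at 63.00°; with |KA| = 18.4, A = (12.56, -15.16). ∠KAQ = 38.2° gives AQ at -155.2° from the x-axis; with |AQ| = 21.7, Q = (-7.137, -24.27). ∠AQD = 126.4° gives QD at -101.6° from the x-axis; with |QD| = 29.2, D = (-13.01, -52.87). ∠QDW = 129.9° gives DW at -51.50° from the x-axis; with |DW| = 25.9, W = (3.115, -73.14). Then |UW| = |W − U| = 73.21.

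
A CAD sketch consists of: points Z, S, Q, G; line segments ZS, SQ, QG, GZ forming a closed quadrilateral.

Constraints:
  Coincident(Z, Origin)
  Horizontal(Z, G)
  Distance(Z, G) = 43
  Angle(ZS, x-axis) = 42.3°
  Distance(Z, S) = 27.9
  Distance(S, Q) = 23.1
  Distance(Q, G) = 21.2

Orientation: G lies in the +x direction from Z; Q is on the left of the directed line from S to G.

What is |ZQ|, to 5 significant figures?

48.485

Z is at the origin; Z and G share the same y with |ZG| = 43.0 and G in +x, so G = (43.0, 0). ZS runs at 42.3° with |ZS| = 27.9, so S = (20.636, 18.777). Q is determined by |SQ| = 23.1 and |QG| = 21.2 together: it lies at the intersection of circle(S, 23.1) and circle(G, 21.2). With |SG| = 29.202, the foot of the radical line on SG is 16.042 from S and the perpendicular offset is √(23.1² − 16.042²) = 16.621. Taking the left-of-SG solution: Q = (43.609, 21.191).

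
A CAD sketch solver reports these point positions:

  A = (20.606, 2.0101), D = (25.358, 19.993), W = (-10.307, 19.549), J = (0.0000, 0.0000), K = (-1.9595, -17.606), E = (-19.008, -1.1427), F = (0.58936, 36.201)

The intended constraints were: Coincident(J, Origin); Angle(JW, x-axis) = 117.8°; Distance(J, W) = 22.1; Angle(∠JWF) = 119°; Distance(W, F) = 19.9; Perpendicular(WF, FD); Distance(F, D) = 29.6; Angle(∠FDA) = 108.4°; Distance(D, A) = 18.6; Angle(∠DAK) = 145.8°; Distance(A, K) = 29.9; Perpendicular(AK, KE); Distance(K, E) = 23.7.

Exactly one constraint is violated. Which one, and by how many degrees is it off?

Perpendicular(AK, KE) — off by 5.00°.

J = (0.00, 0.00) ✓; JW at 117.8° ✓; |JW| = 22.10 ✓; ∠JWF = 119.0° ✓; |WF| = 19.90 ✓; ∠(WF, FD) = 90.00° ✓; |FD| = 29.60 ✓; ∠FDA = 108.4° ✓; |DA| = 18.60 ✓; ∠DAK = 145.8° ✓; |AK| = 29.90 ✓; ∠(AK, KE) = 85.00° ✗; |KE| = 23.70 ✓.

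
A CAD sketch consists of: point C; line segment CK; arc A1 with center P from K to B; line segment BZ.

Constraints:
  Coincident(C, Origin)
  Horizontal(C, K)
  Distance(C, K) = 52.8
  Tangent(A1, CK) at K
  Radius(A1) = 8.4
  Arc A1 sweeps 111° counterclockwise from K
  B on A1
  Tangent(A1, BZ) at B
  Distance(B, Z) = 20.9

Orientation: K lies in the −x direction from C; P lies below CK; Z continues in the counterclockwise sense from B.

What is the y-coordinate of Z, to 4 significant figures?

-30.92

On A1, K sits at bearing 90° from P; a 111° counterclockwise sweep puts B at bearing 201°, so B = P + 8.4·(cos 201°, sin 201°) = (-60.64, -11.41). Since A1 is tangent to BZ there, PB ⟂ BZ, so BZ runs along (−sin 201°, cos 201°); with |BZ| = 20.9, Z = (-53.15, -30.92). So Z.y = -30.92.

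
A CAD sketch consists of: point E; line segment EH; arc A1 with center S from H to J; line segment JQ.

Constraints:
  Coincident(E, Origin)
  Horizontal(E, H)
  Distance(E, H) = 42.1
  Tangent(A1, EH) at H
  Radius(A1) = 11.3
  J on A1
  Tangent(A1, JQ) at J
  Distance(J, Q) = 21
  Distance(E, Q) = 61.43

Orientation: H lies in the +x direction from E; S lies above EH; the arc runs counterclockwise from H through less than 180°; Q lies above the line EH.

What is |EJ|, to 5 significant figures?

54.737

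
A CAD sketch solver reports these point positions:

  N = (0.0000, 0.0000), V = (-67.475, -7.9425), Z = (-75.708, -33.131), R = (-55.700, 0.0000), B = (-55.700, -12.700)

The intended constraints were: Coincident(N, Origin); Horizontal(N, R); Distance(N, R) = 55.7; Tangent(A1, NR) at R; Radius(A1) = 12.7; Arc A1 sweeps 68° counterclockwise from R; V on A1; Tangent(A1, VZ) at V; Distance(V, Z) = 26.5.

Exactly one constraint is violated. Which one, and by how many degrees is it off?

Tangent(A1, VZ) at V — off by 3.90°.

N = (0.00, 0.00) ✓; N.y = 0.00, R.y = 0.00 ✓; |NR| = 55.70 ✓; ∠(BR, RN) = 90.00° ✓; |BR| = 12.70 ✓; bearing(B→V) − bearing(B→R) = 68.00° ✓; |BV| = 12.70 ✓; ∠(BV, VZ) = 86.10° ✗; |VZ| = 26.50 ✓.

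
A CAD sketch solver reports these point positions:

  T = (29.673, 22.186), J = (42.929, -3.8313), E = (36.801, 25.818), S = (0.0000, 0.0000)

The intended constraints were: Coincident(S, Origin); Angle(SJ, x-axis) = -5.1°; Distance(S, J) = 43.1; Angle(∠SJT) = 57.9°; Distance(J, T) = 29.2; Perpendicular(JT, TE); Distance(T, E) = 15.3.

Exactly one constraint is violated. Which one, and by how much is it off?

Distance(T, E) = 15.3 — off by 7.30.

S = (0.00, 0.00) ✓; SJ at -5.100° ✓; |SJ| = 43.10 ✓; ∠SJT = 57.90° ✓; |JT| = 29.20 ✓; ∠(JT, TE) = 90.00° ✓; |TE| = 8.000 ✗.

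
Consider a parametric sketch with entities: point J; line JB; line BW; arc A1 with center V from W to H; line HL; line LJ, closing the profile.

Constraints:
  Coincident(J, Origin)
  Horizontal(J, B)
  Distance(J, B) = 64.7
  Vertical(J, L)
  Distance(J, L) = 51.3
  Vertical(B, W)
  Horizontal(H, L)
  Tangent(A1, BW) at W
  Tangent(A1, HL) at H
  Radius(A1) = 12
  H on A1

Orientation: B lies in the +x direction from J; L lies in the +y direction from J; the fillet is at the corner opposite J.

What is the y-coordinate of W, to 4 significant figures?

39.30

The virtual corner opposite J is at (64.70, 51.30). Since A1 is tangent to BW there, VW ⟂ BW and since A1 is tangent to HL there, VH ⟂ HL, with radius 12.0, so the center V sits 12.0 in from both sides at V = (52.70, 39.30). That places the tangent points at W = (64.70, 39.30) on BW and H = (52.70, 51.30) on HL. So W.y = 39.30.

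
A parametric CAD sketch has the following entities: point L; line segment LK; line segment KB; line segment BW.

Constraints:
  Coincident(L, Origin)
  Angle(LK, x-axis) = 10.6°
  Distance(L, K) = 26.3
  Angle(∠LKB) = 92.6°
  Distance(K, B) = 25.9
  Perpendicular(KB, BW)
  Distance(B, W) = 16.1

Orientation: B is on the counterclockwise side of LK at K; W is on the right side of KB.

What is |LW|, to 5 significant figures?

50.294

L is at the origin; LK runs at 10.6° with length 26.3, so K = 26.3·(cos 10.6°, sin 10.6°) = (25.851, 4.8379). ∠LKB = 92.6°, so KB runs at 10.6° + (180° − 92.6°) = 98.000° from the x-axis; with |KB| = 25.9, B = K + 25.9·(cos 98.000°, sin 98.000°) = (22.247, 30.486). KB ⟂ BW; with |BW| = 16.1 on the right of KB, W = B + 16.1·(0.99027, 0.13917) = (38.190, 32.727). Then |LW| = |W − L| = 50.294.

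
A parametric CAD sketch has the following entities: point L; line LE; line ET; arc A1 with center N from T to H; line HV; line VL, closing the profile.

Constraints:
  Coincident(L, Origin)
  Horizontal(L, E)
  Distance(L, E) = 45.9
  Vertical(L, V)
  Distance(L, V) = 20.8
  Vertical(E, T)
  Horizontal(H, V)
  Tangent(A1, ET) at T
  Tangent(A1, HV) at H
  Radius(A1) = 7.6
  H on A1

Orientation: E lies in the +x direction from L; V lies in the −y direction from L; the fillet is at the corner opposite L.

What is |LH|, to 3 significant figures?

43.6

L is at the origin; L and E share the same y with |LE| = 45.9 and E on the +x side, so E = (45.9, 0.00). L and V share the same x with |LV| = 20.8 and V on the −y side, so V = (0.00, -20.8). The virtual corner opposite L is at (45.9, -20.8). The tangent condition forces NT to be normal to ET and A1 meets HV tangentially, so NH is at right angles to HV, with radius 7.6, so the center N sits 7.6 in from both sides at N = (38.3, -13.2). That places the tangent points at T = (45.9, -13.2) on ET and H = (38.3, -20.8) on HV. Then |LH| = |H − L| = 43.6.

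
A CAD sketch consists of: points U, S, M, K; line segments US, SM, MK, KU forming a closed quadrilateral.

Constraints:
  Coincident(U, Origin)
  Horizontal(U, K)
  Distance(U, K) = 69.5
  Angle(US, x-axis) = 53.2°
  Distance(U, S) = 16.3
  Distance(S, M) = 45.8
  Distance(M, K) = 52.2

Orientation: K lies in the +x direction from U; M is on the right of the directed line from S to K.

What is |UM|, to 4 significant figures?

39.71

Checks: |SM| = 45.80 ✓; |MK| = 52.20 ✓.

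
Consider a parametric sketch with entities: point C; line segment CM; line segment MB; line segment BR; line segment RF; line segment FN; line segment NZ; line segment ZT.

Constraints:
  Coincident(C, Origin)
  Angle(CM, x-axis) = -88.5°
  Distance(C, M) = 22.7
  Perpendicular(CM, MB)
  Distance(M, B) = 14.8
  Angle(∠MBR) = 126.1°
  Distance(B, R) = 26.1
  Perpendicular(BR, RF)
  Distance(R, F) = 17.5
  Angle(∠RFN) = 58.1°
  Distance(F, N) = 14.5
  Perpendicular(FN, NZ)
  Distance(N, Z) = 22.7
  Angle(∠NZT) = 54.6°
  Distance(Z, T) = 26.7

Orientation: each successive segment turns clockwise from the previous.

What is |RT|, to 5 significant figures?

18.187

C is at the origin; CM runs at -88.5° with length 22.7, so M = (0.59422, -22.692). CM ⟂ MB, so MB runs at -178.50°; with |MB| = 14.8, B = (-14.201, -23.080). ∠MBR = 126.1° gives BR at 127.60° from the x-axis; with |BR| = 26.1, R = (-30.126, -2.4009). BR ⟂ RF, so RF runs at 37.600°; with |RF| = 17.5, F = (-16.260, 8.2767). ∠RFN = 58.1° gives FN at -84.300° from the x-axis; with |FN| = 14.5, N = (-14.820, -6.1516). FN ⟂ NZ, so NZ runs at -174.30°; with |NZ| = 22.7, Z = (-37.408, -8.4062). ∠NZT = 54.6° gives ZT at 60.300° from the x-axis; with |ZT| = 26.7, T = (-24.179, 14.786). Then |RT| = |T − R| = 18.187.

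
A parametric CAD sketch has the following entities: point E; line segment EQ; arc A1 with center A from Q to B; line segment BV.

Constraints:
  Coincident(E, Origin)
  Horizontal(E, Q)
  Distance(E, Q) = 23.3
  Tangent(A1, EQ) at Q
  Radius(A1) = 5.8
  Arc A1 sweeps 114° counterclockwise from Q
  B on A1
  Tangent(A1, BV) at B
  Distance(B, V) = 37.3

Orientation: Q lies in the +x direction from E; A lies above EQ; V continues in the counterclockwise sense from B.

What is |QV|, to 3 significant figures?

43.4

E is at the origin; E and Q share the same y with |EQ| = 23.3 and Q on the +x side, so Q = (23.3, 0.00). Since A1 is tangent to EQ there, AQ ⟂ EQ, so A = Q + (0, 5.8) = (23.3, 5.80). On A1, Q sits at bearing -90° from A; a 114° counterclockwise sweep puts B at bearing 24°, so B = A + 5.8·(cos 24°, sin 24°) = (28.6, 8.16). The tangent condition forces AB to be normal to BV, so BV runs along (−sin 24°, cos 24°); with |BV| = 37.3, V = (13.4, 42.2). Then |QV| = |V − Q| = 43.4.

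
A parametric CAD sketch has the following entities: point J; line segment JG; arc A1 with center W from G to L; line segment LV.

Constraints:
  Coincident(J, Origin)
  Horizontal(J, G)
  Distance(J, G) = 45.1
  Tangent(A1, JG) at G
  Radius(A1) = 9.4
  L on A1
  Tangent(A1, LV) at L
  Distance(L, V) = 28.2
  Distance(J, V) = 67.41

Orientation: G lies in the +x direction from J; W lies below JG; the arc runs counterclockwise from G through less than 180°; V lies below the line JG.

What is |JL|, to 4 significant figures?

41.05

J is at the origin; J and G share the same y with |JG| = 45.1 and G on the +x side, so G = (45.10, 0.000). The tangent condition forces WG to be normal to JG, so W = G + (0, -9.4) = (45.10, -9.400). Since WL ⟂ LV (tangency), |WV| = √(9.4² + 28.2²) = 29.73 regardless of where L sits on A1. So V lies on both circle(J, 67.41) and circle(W, 29.73); the below-JG intersection is V = (56.42, -36.88). L is the foot of the tangent from V: L = (37.99, -15.55).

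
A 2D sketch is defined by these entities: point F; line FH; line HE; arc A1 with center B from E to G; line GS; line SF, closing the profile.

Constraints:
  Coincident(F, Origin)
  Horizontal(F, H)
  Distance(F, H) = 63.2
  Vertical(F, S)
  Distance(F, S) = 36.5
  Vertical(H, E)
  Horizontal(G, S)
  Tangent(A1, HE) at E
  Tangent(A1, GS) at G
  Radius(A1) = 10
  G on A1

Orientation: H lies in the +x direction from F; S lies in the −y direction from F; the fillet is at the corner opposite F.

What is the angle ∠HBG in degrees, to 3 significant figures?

159°

F is at the origin; FH is horizontal with |FH| = 63.2 and H on the +x side, so H = (63.2, 0.00). FS is vertical with |FS| = 36.5 and S on the −y side, so S = (0.00, -36.5). The virtual corner opposite F is at (63.2, -36.5). The tangent condition forces BE to be normal to HE and since A1 is tangent to GS there, BG ⟂ GS, with radius 10.0, so the center B sits 10.0 in from both sides at B = (53.2, -26.5). That places the tangent points at E = (63.2, -26.5) on HE and G = (53.2, -36.5) on GS. Then cos ∠HBG = BH·BG / (|BH||BG|), giving 159°.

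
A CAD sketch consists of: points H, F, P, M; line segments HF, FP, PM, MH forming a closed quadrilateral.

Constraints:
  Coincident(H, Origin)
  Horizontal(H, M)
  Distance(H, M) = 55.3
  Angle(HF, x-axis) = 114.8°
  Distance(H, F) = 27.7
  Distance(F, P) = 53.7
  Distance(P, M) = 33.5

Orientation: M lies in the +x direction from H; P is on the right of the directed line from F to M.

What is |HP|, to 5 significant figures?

28.697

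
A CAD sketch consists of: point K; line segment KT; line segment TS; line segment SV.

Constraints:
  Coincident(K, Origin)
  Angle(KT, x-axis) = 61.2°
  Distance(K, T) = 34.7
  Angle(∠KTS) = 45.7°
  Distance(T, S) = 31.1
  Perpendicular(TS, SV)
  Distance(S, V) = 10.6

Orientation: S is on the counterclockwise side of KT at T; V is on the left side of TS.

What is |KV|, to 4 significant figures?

15.80

∠KTS = 45.7°, so TS runs at 61.2° + (180° − 45.7°) = 195.5° from the x-axis; with |TS| = 31.1, S = T + 31.1·(cos 195.5°, sin 195.5°) = (-13.25, 22.10). The perpendicularity gives SV at right angles to TS; with |SV| = 10.6 on the left of TS, V = S + 10.6·(0.2672, -0.9636) = (-10.42, 11.88). Then |KV| = |V − K| = 15.80.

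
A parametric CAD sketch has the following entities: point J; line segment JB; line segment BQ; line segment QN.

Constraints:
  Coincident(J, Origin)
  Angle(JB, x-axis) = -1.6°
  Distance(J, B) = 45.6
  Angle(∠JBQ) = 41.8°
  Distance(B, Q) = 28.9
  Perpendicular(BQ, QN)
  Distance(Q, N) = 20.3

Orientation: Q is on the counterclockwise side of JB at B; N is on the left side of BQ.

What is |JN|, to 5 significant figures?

11.306

∠JBQ = 41.8°, so BQ runs at -1.6° + (180° − 41.8°) = 136.60° from the x-axis; with |BQ| = 28.9, Q = B + 28.9·(cos 136.60°, sin 136.60°) = (24.584, 18.584). The perpendicularity gives QN at right angles to BQ; with |QN| = 20.3 on the left of BQ, N = Q + 20.3·(-0.68709, -0.72657) = (10.636, 3.8341). Then |JN| = |N − J| = 11.306.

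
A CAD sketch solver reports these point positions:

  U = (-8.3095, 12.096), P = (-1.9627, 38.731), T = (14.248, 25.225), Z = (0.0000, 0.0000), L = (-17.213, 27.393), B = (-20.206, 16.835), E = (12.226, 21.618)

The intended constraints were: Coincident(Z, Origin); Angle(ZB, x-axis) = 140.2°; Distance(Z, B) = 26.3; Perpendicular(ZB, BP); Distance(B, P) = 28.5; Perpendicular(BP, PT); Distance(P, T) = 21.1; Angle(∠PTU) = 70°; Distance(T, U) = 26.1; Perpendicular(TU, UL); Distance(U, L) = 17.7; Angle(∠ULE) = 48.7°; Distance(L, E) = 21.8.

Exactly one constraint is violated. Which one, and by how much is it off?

Distance(L, E) = 21.8 — off by 8.20.

Z = (0.00, 0.00) ✓; ZB at 140.2° ✓; |ZB| = 26.30 ✓; ∠(ZB, BP) = 90.00° ✓; |BP| = 28.50 ✓; ∠(BP, PT) = 90.00° ✓; |PT| = 21.10 ✓; ∠PTU = 70.00° ✓; |TU| = 26.10 ✓; ∠(TU, UL) = 90.00° ✓; |UL| = 17.70 ✓; ∠ULE = 48.70° ✓; |LE| = 30.00 ✗.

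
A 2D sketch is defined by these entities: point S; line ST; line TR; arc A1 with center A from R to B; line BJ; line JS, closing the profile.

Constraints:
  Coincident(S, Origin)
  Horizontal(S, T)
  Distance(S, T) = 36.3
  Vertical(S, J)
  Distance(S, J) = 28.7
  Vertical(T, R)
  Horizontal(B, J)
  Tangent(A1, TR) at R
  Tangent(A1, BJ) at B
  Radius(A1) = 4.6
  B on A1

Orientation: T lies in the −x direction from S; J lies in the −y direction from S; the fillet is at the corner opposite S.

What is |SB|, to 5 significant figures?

42.762

S is at the origin; ST is horizontal with |ST| = 36.3 and T on the −x side, so T = (-36.300, 0.0000). SJ is vertical with |SJ| = 28.7 and J on the −y side, so J = (0.0000, -28.700). The virtual corner opposite S is at (-36.300, -28.700). The tangent condition forces AR to be normal to TR and the tangent condition forces AB to be normal to BJ, with radius 4.6, so the center A sits 4.6 in from both sides at A = (-31.700, -24.100). That places the tangent points at R = (-36.300, -24.100) on TR and B = (-31.700, -28.700) on BJ. Then |SB| = |B − S| = 42.762.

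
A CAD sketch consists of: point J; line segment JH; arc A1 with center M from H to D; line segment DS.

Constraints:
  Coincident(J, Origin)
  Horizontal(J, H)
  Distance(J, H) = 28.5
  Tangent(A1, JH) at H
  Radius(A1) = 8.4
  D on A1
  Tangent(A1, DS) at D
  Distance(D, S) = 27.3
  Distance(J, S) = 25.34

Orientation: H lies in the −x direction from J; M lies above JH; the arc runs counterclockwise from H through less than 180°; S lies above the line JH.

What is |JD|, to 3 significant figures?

22.1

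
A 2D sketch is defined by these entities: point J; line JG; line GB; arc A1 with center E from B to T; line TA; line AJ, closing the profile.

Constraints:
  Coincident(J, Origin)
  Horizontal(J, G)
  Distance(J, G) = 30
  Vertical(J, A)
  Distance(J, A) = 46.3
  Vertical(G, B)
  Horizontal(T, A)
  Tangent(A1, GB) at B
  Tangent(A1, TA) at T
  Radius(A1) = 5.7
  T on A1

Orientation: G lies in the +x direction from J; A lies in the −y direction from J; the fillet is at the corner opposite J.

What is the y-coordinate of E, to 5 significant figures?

-40.600

J is at the origin; JG is horizontal with |JG| = 30.0 and G on the +x side, so G = (30.000, 0.0000). JA is vertical with |JA| = 46.3 and A on the −y side, so A = (0.0000, -46.300). The virtual corner opposite J is at (30.000, -46.300). Since A1 is tangent to GB there, EB ⟂ GB and since A1 is tangent to TA there, ET ⟂ TA, with radius 5.7, so the center E sits 5.7 in from both sides at E = (24.300, -40.600). So E.y = -40.600.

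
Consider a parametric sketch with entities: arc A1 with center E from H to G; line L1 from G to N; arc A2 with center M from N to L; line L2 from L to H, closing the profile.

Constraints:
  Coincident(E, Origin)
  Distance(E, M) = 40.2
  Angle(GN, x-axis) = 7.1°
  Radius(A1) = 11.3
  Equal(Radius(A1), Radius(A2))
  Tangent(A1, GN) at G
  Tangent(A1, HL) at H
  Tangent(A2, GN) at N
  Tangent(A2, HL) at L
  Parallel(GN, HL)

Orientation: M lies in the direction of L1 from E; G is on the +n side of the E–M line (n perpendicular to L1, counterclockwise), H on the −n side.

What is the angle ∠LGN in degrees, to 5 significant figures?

29.344°

The slot axis is L1's direction at 7.1°, so u = (cos 7.1°, sin 7.1°) = (0.99233, 0.12360) and n = (−sin 7.1°, cos 7.1°) = (-0.12360, 0.99233). E is at the origin and M lies 40.2 along u from E, so M = 40.2·u = (39.892, 4.9688). Tangency of A1 to both parallel lines with radius 11.3 puts G and H at E ± 11.3·n: G = (-1.3967, 11.213), H = (1.3967, -11.213). Equal radii place N and L the same way about M: N = M + 11.3·n = (38.495, 16.182), L = M − 11.3·n = (41.288, -6.2446). Then cos ∠LGN = GL·GN / (|GL||GN|), giving 29.344°.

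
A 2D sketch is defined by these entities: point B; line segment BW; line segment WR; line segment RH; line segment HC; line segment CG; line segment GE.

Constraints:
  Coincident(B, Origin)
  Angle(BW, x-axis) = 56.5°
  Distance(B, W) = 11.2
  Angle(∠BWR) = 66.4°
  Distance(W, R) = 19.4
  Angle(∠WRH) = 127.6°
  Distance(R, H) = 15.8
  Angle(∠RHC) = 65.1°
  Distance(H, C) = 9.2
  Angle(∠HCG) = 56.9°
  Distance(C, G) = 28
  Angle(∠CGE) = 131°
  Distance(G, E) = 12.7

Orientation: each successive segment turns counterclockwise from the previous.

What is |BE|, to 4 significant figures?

45.66

B is at the origin; BW runs at 56.5° with length 11.2, so W = (6.182, 9.340). ∠BWR = 66.4° gives WR at 170.1° from the x-axis; with |WR| = 19.4, R = (-12.93, 12.67). ∠WRH = 127.6° gives RH at -137.5° from the x-axis; with |RH| = 15.8, H = (-24.58, 2.001). ∠RHC = 65.1° gives HC at -22.60° from the x-axis; with |HC| = 9.2, C = (-16.08, -1.535). ∠HCG = 56.9° gives CG at 100.5° from the x-axis; with |CG| = 28.0, G = (-21.19, 26.00). ∠CGE = 131.0° gives GE at 149.5° from the x-axis; with |GE| = 12.7, E = (-32.13, 32.44). Then |BE| = |E − B| = 45.66.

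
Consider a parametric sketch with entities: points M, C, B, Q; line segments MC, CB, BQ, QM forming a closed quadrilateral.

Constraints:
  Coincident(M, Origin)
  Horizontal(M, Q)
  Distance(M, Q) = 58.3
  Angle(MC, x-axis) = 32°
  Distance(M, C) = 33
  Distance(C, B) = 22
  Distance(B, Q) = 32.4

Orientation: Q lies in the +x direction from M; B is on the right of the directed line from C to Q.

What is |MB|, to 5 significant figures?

26.579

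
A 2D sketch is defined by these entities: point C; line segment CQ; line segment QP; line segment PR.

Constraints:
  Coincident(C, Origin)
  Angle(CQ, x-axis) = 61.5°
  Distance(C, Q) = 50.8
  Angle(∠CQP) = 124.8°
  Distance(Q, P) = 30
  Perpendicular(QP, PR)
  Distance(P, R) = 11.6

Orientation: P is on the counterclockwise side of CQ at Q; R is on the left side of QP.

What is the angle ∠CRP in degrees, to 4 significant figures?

117.0°

C is at the origin; CQ runs at 61.5° with length 50.8, so Q = 50.8·(cos 61.5°, sin 61.5°) = (24.24, 44.64). ∠CQP = 124.8°, so QP runs at 61.5° + (180° − 124.8°) = 116.7° from the x-axis; with |QP| = 30.0, P = Q + 30.0·(cos 116.7°, sin 116.7°) = (10.76, 71.45). QP is perpendicular to PR; with |PR| = 11.6 on the left of QP, R = P + 11.6·(-0.8934, -0.4493) = (0.3970, 66.23). Then cos ∠CRP = RC·RP / (|RC||RP|), giving 117.0°.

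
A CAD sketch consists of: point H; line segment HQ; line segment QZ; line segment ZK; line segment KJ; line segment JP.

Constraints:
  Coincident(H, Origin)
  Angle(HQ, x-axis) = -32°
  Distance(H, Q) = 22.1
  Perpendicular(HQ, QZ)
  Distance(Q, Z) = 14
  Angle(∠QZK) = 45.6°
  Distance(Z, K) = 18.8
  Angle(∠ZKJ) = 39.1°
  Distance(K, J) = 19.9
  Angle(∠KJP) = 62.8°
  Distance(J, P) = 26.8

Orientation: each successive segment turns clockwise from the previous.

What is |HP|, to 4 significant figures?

28.94

∠ZKJ = 39.1° gives KJ at -37.30° from the x-axis; with |KJ| = 19.9, J = (22.73, -17.37). ∠KJP = 62.8° gives JP at -154.5° from the x-axis; with |JP| = 26.8, P = (-1.457, -28.91). Then |HP| = |P − H| = 28.94.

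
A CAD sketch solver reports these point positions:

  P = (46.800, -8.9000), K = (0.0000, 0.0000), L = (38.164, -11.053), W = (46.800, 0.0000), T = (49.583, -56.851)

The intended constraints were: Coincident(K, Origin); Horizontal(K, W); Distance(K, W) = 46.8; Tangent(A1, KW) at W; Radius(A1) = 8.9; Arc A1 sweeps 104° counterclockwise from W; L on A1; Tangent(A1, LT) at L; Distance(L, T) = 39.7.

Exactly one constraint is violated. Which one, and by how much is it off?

Distance(L, T) = 39.7 — off by 7.50.

K = (0.00, 0.00) ✓; K.y = 0.00, W.y = 0.00 ✓; |KW| = 46.80 ✓; ∠(PW, WK) = 90.00° ✓; |PW| = 8.900 ✓; bearing(P→L) − bearing(P→W) = 104.0° ✓; |PL| = 8.900 ✓; ∠(PL, LT) = 90.00° ✓; |LT| = 47.20 ✗.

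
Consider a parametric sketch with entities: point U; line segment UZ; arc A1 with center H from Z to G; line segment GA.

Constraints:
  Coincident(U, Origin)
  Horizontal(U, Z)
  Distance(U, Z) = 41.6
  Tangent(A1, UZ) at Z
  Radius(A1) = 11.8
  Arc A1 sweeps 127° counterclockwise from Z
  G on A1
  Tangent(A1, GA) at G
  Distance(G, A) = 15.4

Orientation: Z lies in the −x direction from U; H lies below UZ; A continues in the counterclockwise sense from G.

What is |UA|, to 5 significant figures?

52.125

On A1, Z sits at bearing 90° from H; a 127° counterclockwise sweep puts G at bearing 217°, so G = H + 11.8·(cos 217°, sin 217°) = (-51.024, -18.901). The tangent condition forces HG to be normal to GA, so GA runs along (−sin 217°, cos 217°); with |GA| = 15.4, A = (-41.756, -31.200). Then |UA| = |A − U| = 52.125.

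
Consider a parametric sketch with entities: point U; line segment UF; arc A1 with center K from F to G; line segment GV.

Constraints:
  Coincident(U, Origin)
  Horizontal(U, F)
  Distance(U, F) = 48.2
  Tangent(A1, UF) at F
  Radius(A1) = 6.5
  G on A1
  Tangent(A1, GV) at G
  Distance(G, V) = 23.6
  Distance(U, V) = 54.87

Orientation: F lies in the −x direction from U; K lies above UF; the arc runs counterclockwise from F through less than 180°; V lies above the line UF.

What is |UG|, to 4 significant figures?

42.44

U is at the origin; U and F share the same y with |UF| = 48.2 and F on the −x side, so F = (-48.20, 0.000). Tangency of A1 to UF means the radius KF is perpendicular to UF, so K = F + (0, 6.5) = (-48.20, 6.500). Since KG ⟂ GV (tangency), |KV| = √(6.5² + 23.6²) = 24.48 regardless of where G sits on A1. So V lies on both circle(U, 54.87) and circle(K, 24.48); the above-UF intersection is V = (-45.40, 30.82). G is the foot of the tangent from V: G = (-41.78, 7.497).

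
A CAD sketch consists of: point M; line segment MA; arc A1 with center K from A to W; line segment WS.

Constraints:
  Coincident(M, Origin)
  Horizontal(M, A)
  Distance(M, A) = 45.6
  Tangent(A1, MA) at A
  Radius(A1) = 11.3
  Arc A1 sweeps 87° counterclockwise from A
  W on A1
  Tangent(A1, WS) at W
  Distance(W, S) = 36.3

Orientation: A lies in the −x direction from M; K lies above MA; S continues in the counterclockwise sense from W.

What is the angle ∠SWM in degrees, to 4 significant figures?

104.3°

M is at the origin; M and A share the same y with |MA| = 45.6 and A on the −x side, so A = (-45.60, 0.000). The tangent condition forces KA to be normal to MA, so K = A + (0, 11.3) = (-45.60, 11.30). On A1, A sits at bearing -90° from K; an 87° counterclockwise sweep puts W at bearing -3°, so W = K + 11.3·(cos -3°, sin -3°) = (-34.32, 10.71). Since A1 is tangent to WS there, KW ⟂ WS, so WS runs along (−sin -3°, cos -3°); with |WS| = 36.3, S = (-32.42, 46.96). Then cos ∠SWM = WS·WM / (|WS||WM|), giving 104.3°.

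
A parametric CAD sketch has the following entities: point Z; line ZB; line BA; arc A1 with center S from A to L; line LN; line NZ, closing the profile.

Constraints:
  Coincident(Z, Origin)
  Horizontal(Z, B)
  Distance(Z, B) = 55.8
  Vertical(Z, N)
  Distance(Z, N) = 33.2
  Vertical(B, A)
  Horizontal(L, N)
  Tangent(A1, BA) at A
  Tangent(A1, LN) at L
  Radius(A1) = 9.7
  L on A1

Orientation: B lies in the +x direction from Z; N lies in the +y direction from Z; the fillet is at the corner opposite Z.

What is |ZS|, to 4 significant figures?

51.74

Z is at the origin; Z and B share the same y with |ZB| = 55.8 and B on the +x side, so B = (55.80, 0.000). ZN is vertical with |ZN| = 33.2 and N on the +y side, so N = (0.000, 33.20). The virtual corner opposite Z is at (55.80, 33.20). A1 meets BA tangentially, so SA is at right angles to BA and A1 meets LN tangentially, so SL is at right angles to LN, with radius 9.7, so the center S sits 9.7 in from both sides at S = (46.10, 23.50). Then |ZS| = |S − Z| = 51.74.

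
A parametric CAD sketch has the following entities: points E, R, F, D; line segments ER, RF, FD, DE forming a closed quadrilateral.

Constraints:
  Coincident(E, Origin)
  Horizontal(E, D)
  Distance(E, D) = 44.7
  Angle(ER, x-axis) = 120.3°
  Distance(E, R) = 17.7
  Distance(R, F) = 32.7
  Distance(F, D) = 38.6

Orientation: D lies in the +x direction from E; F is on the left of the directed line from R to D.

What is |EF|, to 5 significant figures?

36.162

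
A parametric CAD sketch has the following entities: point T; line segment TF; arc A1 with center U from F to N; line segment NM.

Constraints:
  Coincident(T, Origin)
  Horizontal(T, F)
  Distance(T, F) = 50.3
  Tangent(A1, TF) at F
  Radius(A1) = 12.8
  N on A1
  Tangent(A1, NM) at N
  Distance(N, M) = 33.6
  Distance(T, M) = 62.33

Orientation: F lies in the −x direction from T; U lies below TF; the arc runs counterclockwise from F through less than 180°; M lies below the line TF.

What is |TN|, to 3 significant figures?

63.9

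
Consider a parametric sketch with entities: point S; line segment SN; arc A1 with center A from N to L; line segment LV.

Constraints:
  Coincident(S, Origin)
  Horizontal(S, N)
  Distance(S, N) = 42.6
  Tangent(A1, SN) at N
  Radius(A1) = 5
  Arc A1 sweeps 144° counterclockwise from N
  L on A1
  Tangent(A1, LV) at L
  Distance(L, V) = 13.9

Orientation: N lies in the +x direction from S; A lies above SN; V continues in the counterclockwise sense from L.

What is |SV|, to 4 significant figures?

38.37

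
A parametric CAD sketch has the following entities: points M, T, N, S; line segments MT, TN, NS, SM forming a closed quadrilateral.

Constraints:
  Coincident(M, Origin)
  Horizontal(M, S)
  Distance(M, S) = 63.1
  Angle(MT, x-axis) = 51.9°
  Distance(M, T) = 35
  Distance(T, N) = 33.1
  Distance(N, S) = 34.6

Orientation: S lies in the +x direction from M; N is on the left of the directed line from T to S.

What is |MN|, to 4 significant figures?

63.65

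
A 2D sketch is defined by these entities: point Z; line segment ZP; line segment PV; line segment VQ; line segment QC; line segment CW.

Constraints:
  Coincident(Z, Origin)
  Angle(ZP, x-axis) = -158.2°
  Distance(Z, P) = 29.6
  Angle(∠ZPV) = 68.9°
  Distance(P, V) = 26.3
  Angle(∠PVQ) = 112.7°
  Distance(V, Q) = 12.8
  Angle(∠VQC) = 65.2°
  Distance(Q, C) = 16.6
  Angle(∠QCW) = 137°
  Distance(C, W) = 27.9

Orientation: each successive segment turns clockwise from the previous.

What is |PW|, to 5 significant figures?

9.9372

Z is at the origin; ZP runs at -158.2° with length 29.6, so P = (-27.483, -10.992). ∠ZPV = 68.9° gives PV at 90.700° from the x-axis; with |PV| = 26.3, V = (-27.804, 15.306). ∠PVQ = 112.7° gives VQ at 23.400° from the x-axis; with |VQ| = 12.8, Q = (-16.057, 20.389). ∠VQC = 65.2° gives QC at -91.400° from the x-axis; with |QC| = 16.6, C = (-16.463, 3.7940). ∠QCW = 137.0° gives CW at -134.40° from the x-axis; with |CW| = 27.9, W = (-35.983, -16.140). Then |PW| = |W − P| = 9.9372.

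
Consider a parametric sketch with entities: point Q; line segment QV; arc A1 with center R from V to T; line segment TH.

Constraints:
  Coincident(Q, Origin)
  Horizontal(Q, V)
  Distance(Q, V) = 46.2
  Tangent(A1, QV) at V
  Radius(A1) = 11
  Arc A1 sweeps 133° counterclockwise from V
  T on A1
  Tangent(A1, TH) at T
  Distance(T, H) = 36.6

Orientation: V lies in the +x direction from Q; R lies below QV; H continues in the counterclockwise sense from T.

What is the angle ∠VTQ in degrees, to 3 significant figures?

87.6°

Q is at the origin; Q and V share the same y with |QV| = 46.2 and V on the +x side, so V = (46.2, 0.00). The tangent condition forces RV to be normal to QV, so R = V + (0, -11) = (46.2, -11.0). On A1, V sits at bearing 90° from R; a 133° counterclockwise sweep puts T at bearing 223°, so T = R + 11.0·(cos 223°, sin 223°) = (38.2, -18.5). Then cos ∠VTQ = TV·TQ / (|TV||TQ|), giving 87.6°.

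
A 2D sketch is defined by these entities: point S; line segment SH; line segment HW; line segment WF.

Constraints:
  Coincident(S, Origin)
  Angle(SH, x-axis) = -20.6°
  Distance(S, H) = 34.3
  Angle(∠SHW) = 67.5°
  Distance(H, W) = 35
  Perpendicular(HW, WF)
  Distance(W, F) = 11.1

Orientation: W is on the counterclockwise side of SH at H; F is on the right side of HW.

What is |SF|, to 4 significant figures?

48.06

S is at the origin; SH runs at -20.6° with length 34.3, so H = 34.3·(cos -20.6°, sin -20.6°) = (32.11, -12.07). ∠SHW = 67.5°, so HW runs at -20.6° + (180° − 67.5°) = 91.90° from the x-axis; with |HW| = 35.0, W = H + 35.0·(cos 91.90°, sin 91.90°) = (30.95, 22.91). The perpendicularity gives WF at right angles to HW; with |WF| = 11.1 on the right of HW, F = W + 11.1·(0.9995, 0.03316) = (42.04, 23.28). Then |SF| = |F − S| = 48.06.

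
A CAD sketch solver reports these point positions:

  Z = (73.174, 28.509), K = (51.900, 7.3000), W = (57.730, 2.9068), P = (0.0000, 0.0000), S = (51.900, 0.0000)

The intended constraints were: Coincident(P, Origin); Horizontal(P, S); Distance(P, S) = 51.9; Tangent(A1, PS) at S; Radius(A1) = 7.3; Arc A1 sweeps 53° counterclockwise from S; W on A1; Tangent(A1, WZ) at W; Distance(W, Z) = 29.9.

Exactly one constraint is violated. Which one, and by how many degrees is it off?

Tangent(A1, WZ) at W — off by 5.90°.

P = (0.00, 0.00) ✓; P.y = 0.00, S.y = 0.00 ✓; |PS| = 51.90 ✓; ∠(KS, SP) = 90.00° ✓; |KS| = 7.300 ✓; bearing(K→W) − bearing(K→S) = 53.00° ✓; |KW| = 7.300 ✓; ∠(KW, WZ) = 84.10° ✗; |WZ| = 29.90 ✓.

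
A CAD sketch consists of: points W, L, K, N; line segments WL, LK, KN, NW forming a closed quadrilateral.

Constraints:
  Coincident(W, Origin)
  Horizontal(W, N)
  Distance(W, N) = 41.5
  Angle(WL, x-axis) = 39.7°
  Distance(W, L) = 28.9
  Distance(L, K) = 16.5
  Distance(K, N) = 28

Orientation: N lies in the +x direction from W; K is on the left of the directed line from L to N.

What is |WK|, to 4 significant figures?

45.33

Checks: |LK| = 16.50 ✓; |KN| = 28.00 ✓.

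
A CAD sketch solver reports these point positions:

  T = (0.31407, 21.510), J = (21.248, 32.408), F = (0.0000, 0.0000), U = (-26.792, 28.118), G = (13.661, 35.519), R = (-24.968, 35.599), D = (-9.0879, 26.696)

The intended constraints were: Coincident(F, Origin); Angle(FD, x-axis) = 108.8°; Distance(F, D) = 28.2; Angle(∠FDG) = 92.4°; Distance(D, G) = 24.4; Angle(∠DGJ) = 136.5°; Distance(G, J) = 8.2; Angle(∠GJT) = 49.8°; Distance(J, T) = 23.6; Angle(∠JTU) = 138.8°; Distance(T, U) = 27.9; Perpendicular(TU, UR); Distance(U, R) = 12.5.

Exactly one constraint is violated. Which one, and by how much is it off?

Distance(U, R) = 12.5 — off by 4.80.

F = (0.00, 0.00) ✓; FD at 108.8° ✓; |FD| = 28.20 ✓; ∠FDG = 92.40° ✓; |DG| = 24.40 ✓; ∠DGJ = 136.5° ✓; |GJ| = 8.200 ✓; ∠GJT = 49.80° ✓; |JT| = 23.60 ✓; ∠JTU = 138.8° ✓; |TU| = 27.90 ✓; ∠(TU, UR) = 90.00° ✓; |UR| = 7.700 ✗.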